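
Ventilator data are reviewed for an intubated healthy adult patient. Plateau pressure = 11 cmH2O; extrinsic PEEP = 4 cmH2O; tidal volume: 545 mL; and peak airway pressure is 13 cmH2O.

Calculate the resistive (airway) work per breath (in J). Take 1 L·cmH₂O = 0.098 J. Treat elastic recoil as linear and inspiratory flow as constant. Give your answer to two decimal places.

With constant inspiratory flow the resistive pressure is constant at PIP − Pplat = 13 − 11 = 2.0 cmH2O, so resistive work = 2.0 × 0.545 = 1.09 L·cmH2O.
× 0.098 J/(L·cmH2O) → 0.1068 J.

0.11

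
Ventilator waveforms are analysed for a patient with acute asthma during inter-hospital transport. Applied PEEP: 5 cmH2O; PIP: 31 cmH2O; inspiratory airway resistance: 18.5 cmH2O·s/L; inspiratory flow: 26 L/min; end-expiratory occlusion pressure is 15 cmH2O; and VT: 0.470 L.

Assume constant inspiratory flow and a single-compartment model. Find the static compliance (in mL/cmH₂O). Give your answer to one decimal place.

58.9

Flow: 26 L/min ÷ 60 = 0.4333 L/s.
Total PEEP = 15 cmH2O (set 5 + intrinsic 10); this is the baseline alveolar pressure.
Equation of motion (constant flow): PIP = Vt/C + R·V̇ + PEEP.
Vt/C = PIP − R·V̇ − PEEP = 31 − 18.5×0.4333 − 15 = 31 − 8.016 − 15 = 7.984 cmH2O.
C = Vt / 7.984 = 470 / 7.984 = 58.868 mL/cmH2O.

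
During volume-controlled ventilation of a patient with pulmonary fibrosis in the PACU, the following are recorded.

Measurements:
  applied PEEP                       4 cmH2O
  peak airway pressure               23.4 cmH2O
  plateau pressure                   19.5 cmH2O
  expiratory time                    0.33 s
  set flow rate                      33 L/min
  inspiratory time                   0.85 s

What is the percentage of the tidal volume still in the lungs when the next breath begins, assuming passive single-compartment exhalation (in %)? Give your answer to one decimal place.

Flow: 33 L/min ÷ 60 = 0.55 L/s.
Vt = flow × Ti = 0.55 L/s × 0.85 s × 1000 mL/L = 467.5 mL.
R = (PIP − Pplat)/V̇ = (23.4 − 19.5) / 0.55 = 3.9/0.55 = 7.091 cmH2O·s/L.
C = Vt/(Pplat − PEEP) = 467.5 / (19.5 − 4) = 467.5/15.5 = 30.161 mL/cmH2O.
τ = R × C = 7.091 × 0.03016 L/cmH2O = 0.2139 s.
Fraction remaining at end-expiration = e^(−Te/τ) = e^(−0.33/0.2139) = 0.2138 → 21.38%.

21.4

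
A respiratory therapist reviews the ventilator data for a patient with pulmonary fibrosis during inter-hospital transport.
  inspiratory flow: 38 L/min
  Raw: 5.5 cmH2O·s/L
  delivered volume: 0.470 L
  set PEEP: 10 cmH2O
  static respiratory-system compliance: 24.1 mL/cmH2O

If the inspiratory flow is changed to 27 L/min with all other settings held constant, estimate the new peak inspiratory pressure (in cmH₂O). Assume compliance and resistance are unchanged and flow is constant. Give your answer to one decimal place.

32.0

Flow: 38 L/min ÷ 60 = 0.6333 L/s.
New flow: 27 L/min ÷ 60 = 0.45 L/s.
PIP = Vt/C + R·V̇ + PEEP (constant-flow equation of motion).
Only the resistive term changes: ΔPIP = R × ΔV̇ = 5.5 × (0.45 − 0.6333) = 5.5 × -0.1833 = -1.008 cmH2O.
Original PIP = 470/24.1 + 5.5×0.6333 + 10 = 32.985 cmH2O; new PIP = 32.985 + (-1.008) = 31.977 cmH2O.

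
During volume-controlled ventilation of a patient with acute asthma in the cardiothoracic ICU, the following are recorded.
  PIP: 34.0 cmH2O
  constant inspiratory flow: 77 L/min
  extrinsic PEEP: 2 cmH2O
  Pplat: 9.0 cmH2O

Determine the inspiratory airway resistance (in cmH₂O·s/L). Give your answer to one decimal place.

19.5

Flow: 77 L/min ÷ 60 = 1.2833 L/s.
Raw = (PIP − Pplat) / flow = (34.0 − 9.0) / 1.2833 = 25.0 / 1.2833 = 19.481 cmH2O·s/L.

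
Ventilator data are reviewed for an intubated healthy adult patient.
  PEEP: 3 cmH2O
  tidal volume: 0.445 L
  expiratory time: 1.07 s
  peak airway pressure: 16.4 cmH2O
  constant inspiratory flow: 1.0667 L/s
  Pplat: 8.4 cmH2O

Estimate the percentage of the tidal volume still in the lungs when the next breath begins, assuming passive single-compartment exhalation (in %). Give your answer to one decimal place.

17.7

R = (PIP − Pplat)/V̇ = (16.4 − 8.4) / 1.0667 = 8.0/1.0667 = 7.5 cmH2O·s/L.
C = Vt/(Pplat − PEEP) = 445.0 / (8.4 − 3) = 445.0/5.4 = 82.407 mL/cmH2O.
τ = R × C = 7.5 × 0.08241 L/cmH2O = 0.6181 s.
Fraction remaining at end-expiration = e^(−Te/τ) = e^(−1.07/0.6181) = 0.1771 → 17.71%.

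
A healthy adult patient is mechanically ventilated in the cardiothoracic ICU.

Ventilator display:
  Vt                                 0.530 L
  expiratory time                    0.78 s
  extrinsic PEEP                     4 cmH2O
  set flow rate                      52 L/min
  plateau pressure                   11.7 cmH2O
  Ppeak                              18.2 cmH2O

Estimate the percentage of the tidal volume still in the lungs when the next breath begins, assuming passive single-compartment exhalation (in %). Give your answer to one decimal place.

22.1

Flow: 52 L/min ÷ 60 = 0.8667 L/s.
R = (PIP − Pplat)/V̇ = (18.2 − 11.7) / 0.8667 = 6.5/0.8667 = 7.5 cmH2O·s/L.
C = Vt/(Pplat − PEEP) = 530.0 / (11.7 − 4) = 530.0/7.7 = 68.831 mL/cmH2O.
τ = R × C = 7.5 × 0.06883 L/cmH2O = 0.5162 s.
Fraction remaining at end-expiration = e^(−Te/τ) = e^(−0.78/0.5162) = 0.2207 → 22.07%.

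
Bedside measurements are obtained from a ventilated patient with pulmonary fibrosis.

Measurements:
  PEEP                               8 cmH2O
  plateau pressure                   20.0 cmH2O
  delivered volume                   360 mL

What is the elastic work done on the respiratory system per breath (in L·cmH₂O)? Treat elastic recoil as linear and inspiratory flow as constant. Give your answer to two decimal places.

2.16

Elastic work ≈ ½ × (Pplat − PEEP) × Vt = 0.5 × (20.0 − 8) × 0.360 L = 0.5 × 12.0 × 0.360 = 2.16 L·cmH2O.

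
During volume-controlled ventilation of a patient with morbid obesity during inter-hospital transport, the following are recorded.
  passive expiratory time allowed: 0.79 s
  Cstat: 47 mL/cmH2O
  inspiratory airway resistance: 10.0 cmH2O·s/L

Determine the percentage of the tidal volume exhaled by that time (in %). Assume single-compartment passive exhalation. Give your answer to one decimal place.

81.4

τ = R × C = 10.0 × 47 mL/cmH2O = 10.0 × 0.047 L/cmH2O = 0.47 s.
Passive exhalation: V(t)/V₀ = e^(−t/τ) = e^(−0.79/0.47) = 0.1862.
Fraction exhaled = 1 − 0.1862 = 0.8138 → 81.38%.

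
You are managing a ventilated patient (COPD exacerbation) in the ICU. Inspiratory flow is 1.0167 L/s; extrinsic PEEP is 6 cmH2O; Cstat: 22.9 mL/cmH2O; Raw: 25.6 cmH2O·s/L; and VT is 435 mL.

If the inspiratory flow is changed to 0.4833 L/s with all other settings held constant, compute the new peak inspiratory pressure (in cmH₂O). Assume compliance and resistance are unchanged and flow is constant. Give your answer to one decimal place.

PIP = Vt/C + R·V̇ + PEEP (constant-flow equation of motion).
Only the resistive term changes: ΔPIP = R × ΔV̇ = 25.6 × (0.4833 − 1.0167) = 25.6 × -0.5334 = -13.655 cmH2O.
Original PIP = 435/22.9 + 25.6×1.0167 + 6 = 51.023 cmH2O; new PIP = 51.023 + (-13.655) = 37.368 cmH2O.

37.4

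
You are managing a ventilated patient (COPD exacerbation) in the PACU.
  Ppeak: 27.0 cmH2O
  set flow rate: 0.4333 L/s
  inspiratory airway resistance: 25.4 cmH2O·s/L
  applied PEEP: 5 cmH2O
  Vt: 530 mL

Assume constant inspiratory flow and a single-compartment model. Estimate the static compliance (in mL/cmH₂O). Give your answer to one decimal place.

48.2

Equation of motion (constant flow): PIP = Vt/C + R·V̇ + PEEP.
Vt/C = PIP − R·V̇ − PEEP = 27.0 − 25.4×0.4333 − 5 = 27.0 − 11.006 − 5 = 10.994 cmH2O.
C = Vt / 10.994 = 530 / 10.994 = 48.208 mL/cmH2O.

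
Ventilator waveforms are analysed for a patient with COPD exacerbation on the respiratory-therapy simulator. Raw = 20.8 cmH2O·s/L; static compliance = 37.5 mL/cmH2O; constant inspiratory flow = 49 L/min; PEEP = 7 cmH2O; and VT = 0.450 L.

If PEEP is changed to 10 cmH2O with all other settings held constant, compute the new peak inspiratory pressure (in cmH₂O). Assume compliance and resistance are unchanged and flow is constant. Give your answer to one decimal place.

Flow: 49 L/min ÷ 60 = 0.8167 L/s.
PIP = Vt/C + R·V̇ + PEEP (constant-flow equation of motion).
Only the baseline term changes: ΔPIP = ΔPEEP = 10 − 7 = 3.0 cmH2O.
Original PIP = 450/37.5 + 20.8×0.8167 + 7 = 35.987 cmH2O; new PIP = 35.987 + (3.0) = 38.987 cmH2O.

39.0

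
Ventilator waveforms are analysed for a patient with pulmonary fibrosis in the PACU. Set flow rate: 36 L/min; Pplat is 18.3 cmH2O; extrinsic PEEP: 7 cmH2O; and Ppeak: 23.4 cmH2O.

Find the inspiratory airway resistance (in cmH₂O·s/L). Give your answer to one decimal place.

8.5

Flow: 36 L/min ÷ 60 = 0.6 L/s.
Raw = (PIP − Pplat) / flow = (23.4 − 18.3) / 0.6 = 5.1 / 0.6 = 8.5 cmH2O·s/L.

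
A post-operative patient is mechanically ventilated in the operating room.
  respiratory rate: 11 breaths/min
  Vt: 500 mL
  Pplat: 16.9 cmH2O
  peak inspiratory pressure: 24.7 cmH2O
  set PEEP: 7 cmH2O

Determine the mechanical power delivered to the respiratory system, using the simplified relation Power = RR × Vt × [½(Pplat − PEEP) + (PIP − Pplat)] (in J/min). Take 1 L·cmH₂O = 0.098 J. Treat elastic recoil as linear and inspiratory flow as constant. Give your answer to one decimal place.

6.9

Per-breath work = Vt × [½(Pplat−PEEP) + (PIP−Pplat)] = 0.500 × [0.5×9.9 + 7.8] = 0.500 × 12.75 = 6.375 L·cmH2O.
Power = 11 × 6.375 = 70.125 L·cmH2O/min.
× 0.098 J/(L·cmH2O) → 6.872 J/min.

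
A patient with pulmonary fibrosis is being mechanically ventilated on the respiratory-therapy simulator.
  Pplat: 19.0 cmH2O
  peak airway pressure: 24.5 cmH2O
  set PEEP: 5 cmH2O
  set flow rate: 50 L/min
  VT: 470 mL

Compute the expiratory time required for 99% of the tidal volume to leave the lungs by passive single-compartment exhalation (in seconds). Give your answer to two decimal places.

1.02

Flow: 50 L/min ÷ 60 = 0.8333 L/s.
R = (PIP − Pplat)/V̇ = (24.5 − 19.0) / 0.8333 = 5.5/0.8333 = 6.6 cmH2O·s/L.
C = Vt/(Pplat − PEEP) = 470.0 / (19.0 − 5) = 470.0/14.0 = 33.571 mL/cmH2O.
τ = R × C = 6.6 × 0.03357 L/cmH2O = 0.2216 s.
t = −τ·ln(1 − 0.99) = −0.2216·ln(0.01) = 1.021 s.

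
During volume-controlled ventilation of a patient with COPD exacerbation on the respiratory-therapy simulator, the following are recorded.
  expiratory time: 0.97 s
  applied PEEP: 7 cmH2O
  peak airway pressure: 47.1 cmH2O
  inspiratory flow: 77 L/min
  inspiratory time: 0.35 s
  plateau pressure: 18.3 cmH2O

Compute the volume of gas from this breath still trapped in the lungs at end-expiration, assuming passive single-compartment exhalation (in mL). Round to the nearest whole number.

Flow: 77 L/min ÷ 60 = 1.2833 L/s.
Vt = flow × Ti = 1.2833 L/s × 0.35 s × 1000 mL/L = 449.16 mL.
R = (PIP − Pplat)/V̇ = (47.1 − 18.3) / 1.2833 = 28.8/1.2833 = 22.442 cmH2O·s/L.
C = Vt/(Pplat − PEEP) = 449.16 / (18.3 − 7) = 449.16/11.3 = 39.749 mL/cmH2O.
τ = R × C = 22.442 × 0.03975 L/cmH2O = 0.8921 s.
Fraction remaining = e^(−Te/τ) = e^(−0.97/0.8921) = 0.3371.
Trapped volume = 449.16 × 0.3371 = 151.41 mL.

151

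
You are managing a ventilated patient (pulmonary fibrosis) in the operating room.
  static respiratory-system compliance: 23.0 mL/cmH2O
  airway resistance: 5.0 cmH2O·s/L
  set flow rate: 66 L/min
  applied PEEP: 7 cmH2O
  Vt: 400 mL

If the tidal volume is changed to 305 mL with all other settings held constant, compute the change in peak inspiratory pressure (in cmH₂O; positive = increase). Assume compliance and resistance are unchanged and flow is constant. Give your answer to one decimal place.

PIP = Vt/C + R·V̇ + PEEP (constant-flow equation of motion).
Only the elastic term changes: ΔPIP = ΔVt / C = (305 − 400) / 23.0 = -4.13 cmH2O.

-4.1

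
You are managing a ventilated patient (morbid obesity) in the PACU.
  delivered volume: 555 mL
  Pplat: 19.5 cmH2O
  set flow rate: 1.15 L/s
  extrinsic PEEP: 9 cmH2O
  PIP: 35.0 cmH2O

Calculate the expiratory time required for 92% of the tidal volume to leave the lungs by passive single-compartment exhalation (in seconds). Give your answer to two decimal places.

R = (PIP − Pplat)/V̇ = (35.0 − 19.5) / 1.15 = 15.5/1.15 = 13.478 cmH2O·s/L.
C = Vt/(Pplat − PEEP) = 555.0 / (19.5 − 9) = 555.0/10.5 = 52.857 mL/cmH2O.
τ = R × C = 13.478 × 0.05286 L/cmH2O = 0.7124 s.
t = −τ·ln(1 − 0.92) = −0.7124·ln(0.08) = 1.799 s.

1.80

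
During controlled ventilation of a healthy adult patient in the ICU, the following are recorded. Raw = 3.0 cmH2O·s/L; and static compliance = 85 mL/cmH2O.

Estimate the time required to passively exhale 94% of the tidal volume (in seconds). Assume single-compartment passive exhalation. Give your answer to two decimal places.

τ = R × C = 3.0 × 85 mL/cmH2O = 3.0 × 0.085 L/cmH2O = 0.255 s.
Exhaled fraction f = 1 − e^(−t/τ) → t = −τ·ln(1 − f) = −0.255·ln(0.06) = 0.7174 s.

0.72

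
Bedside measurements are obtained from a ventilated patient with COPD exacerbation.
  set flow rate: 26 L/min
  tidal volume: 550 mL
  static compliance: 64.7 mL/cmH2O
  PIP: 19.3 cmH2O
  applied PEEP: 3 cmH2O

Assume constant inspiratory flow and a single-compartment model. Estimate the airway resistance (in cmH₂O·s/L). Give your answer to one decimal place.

18.0

Flow: 26 L/min ÷ 60 = 0.4333 L/s.
Equation of motion (constant flow): PIP = Vt/C + R·V̇ + PEEP.
R·V̇ = PIP − Vt/C − PEEP = 19.3 − 550/64.7 − 3 = 19.3 − 8.501 − 3 = 7.799 cmH2O.
R = 7.799 / 0.4333 = 17.999 cmH2O·s/L.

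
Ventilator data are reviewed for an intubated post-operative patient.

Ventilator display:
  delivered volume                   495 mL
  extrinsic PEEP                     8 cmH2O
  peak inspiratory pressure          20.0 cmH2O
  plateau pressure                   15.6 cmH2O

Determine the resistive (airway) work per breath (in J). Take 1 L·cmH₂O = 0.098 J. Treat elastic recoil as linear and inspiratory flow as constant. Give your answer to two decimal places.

0.21

With constant inspiratory flow the resistive pressure is constant at PIP − Pplat = 20.0 − 15.6 = 4.4 cmH2O, so resistive work = 4.4 × 0.495 = 2.178 L·cmH2O.
× 0.098 J/(L·cmH2O) → 0.2134 J.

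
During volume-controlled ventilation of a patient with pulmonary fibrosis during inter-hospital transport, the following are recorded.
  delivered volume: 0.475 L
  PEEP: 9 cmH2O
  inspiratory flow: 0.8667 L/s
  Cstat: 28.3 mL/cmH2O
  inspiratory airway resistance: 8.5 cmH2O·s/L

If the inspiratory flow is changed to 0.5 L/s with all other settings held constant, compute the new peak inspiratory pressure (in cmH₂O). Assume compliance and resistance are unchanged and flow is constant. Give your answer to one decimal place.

PIP = Vt/C + R·V̇ + PEEP (constant-flow equation of motion).
Only the resistive term changes: ΔPIP = R × ΔV̇ = 8.5 × (0.5 − 0.8667) = 8.5 × -0.3667 = -3.117 cmH2O.
Original PIP = 475/28.3 + 8.5×0.8667 + 9 = 33.151 cmH2O; new PIP = 33.151 + (-3.117) = 30.034 cmH2O.

30.0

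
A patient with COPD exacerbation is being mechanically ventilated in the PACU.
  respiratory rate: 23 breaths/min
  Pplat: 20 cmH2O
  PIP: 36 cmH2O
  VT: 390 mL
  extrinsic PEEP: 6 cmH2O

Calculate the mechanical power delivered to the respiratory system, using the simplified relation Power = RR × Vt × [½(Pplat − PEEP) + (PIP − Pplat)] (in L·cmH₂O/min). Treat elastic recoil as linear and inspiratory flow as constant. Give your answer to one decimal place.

Per-breath work = Vt × [½(Pplat−PEEP) + (PIP−Pplat)] = 0.390 × [0.5×14.0 + 16.0] = 0.390 × 23.0 = 8.97 L·cmH2O.
Power = 23 × 8.97 = 206.31 L·cmH2O/min.

206.3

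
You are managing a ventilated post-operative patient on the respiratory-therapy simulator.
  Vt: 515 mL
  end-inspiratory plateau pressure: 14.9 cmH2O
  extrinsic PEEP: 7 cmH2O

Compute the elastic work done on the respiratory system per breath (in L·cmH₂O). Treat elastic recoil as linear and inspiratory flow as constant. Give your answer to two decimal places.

2.03

Elastic work ≈ ½ × (Pplat − PEEP) × Vt = 0.5 × (14.9 − 7) × 0.515 L = 0.5 × 7.9 × 0.515 = 2.034 L·cmH2O.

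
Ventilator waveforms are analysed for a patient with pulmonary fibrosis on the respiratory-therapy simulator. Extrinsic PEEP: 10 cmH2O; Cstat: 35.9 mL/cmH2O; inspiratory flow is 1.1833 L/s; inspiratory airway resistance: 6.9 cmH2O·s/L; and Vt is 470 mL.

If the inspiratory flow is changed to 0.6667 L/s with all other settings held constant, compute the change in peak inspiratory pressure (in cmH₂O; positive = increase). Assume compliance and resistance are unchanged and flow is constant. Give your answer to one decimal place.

-3.6

PIP = Vt/C + R·V̇ + PEEP (constant-flow equation of motion).
Only the resistive term changes: ΔPIP = R × ΔV̇ = 6.9 × (0.6667 − 1.1833) = 6.9 × -0.5166 = -3.565 cmH2O.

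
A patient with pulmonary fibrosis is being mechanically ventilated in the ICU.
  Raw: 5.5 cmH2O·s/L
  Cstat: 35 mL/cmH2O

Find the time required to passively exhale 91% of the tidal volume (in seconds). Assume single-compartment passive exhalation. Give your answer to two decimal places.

0.46

τ = R × C = 5.5 × 35 mL/cmH2O = 5.5 × 0.035 L/cmH2O = 0.1925 s.
Exhaled fraction f = 1 − e^(−t/τ) → t = −τ·ln(1 − f) = −0.1925·ln(0.09) = 0.4635 s.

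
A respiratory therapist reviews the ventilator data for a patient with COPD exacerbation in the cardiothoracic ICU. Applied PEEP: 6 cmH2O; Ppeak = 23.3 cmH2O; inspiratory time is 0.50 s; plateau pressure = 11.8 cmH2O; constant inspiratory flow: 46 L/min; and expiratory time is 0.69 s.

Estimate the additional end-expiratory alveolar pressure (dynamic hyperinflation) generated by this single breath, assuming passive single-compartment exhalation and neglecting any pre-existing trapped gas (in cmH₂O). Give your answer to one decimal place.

2.9

Flow: 46 L/min ÷ 60 = 0.7667 L/s.
Vt = flow × Ti = 0.7667 L/s × 0.50 s × 1000 mL/L = 383.35 mL.
R = (PIP − Pplat)/V̇ = (23.3 − 11.8) / 0.7667 = 11.5/0.7667 = 14.999 cmH2O·s/L.
C = Vt/(Pplat − PEEP) = 383.35 / (11.8 − 6) = 383.35/5.8 = 66.095 mL/cmH2O.
τ = R × C = 14.999 × 0.0661 L/cmH2O = 0.9914 s.
Fraction remaining = e^(−Te/τ) = e^(−0.69/0.9914) = 0.4986; trapped volume = 383.35 × 0.4986 = 191.14 mL.
Additional alveolar pressure from trapping ≈ V_trapped / C = 191.14 / 66.095 = 2.892 cmH2O.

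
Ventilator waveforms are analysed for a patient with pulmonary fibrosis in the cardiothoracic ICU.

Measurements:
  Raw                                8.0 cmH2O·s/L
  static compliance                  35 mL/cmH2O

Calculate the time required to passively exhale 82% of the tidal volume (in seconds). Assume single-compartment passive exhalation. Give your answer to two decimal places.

τ = R × C = 8.0 × 35 mL/cmH2O = 8.0 × 0.035 L/cmH2O = 0.28 s.
Exhaled fraction f = 1 − e^(−t/τ) → t = −τ·ln(1 − f) = −0.28·ln(0.18) = 0.4801 s.

0.48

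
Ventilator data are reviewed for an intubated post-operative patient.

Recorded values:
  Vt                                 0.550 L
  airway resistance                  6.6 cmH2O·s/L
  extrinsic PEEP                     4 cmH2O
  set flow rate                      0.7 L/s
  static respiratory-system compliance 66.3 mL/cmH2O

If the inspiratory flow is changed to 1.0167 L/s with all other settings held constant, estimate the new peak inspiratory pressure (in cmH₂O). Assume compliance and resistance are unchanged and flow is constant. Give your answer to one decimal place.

PIP = Vt/C + R·V̇ + PEEP (constant-flow equation of motion).
Only the resistive term changes: ΔPIP = R × ΔV̇ = 6.6 × (1.0167 − 0.7) = 6.6 × 0.3167 = 2.09 cmH2O.
Original PIP = 550/66.3 + 6.6×0.7 + 4 = 16.916 cmH2O; new PIP = 16.916 + (2.09) = 19.006 cmH2O.

19.0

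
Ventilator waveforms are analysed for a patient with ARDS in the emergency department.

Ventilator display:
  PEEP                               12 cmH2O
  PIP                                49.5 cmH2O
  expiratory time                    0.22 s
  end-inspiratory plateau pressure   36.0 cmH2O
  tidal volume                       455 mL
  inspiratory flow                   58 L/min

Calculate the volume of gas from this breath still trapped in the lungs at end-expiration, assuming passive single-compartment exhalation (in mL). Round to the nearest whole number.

Flow: 58 L/min ÷ 60 = 0.9667 L/s.
R = (PIP − Pplat)/V̇ = (49.5 − 36.0) / 0.9667 = 13.5/0.9667 = 13.965 cmH2O·s/L.
C = Vt/(Pplat − PEEP) = 455.0 / (36.0 − 12) = 455.0/24.0 = 18.958 mL/cmH2O.
τ = R × C = 13.965 × 0.01896 L/cmH2O = 0.2648 s.
Fraction remaining = e^(−Te/τ) = e^(−0.22/0.2648) = 0.4357.
Trapped volume = 455.0 × 0.4357 = 198.24 mL.

198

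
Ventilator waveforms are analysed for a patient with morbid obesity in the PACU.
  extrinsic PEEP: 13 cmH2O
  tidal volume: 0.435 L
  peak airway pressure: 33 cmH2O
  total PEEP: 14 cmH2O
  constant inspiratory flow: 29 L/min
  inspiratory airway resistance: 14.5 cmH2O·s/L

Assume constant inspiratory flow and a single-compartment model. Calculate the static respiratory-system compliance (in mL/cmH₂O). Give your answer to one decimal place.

Flow: 29 L/min ÷ 60 = 0.4833 L/s.
Total PEEP = 14 cmH2O (set 13 + intrinsic 1); this is the baseline alveolar pressure.
Equation of motion (constant flow): PIP = Vt/C + R·V̇ + PEEP.
Vt/C = PIP − R·V̇ − PEEP = 33 − 14.5×0.4833 − 14 = 33 − 7.008 − 14 = 11.992 cmH2O.
C = Vt / 11.992 = 435 / 11.992 = 36.274 mL/cmH2O.

36.3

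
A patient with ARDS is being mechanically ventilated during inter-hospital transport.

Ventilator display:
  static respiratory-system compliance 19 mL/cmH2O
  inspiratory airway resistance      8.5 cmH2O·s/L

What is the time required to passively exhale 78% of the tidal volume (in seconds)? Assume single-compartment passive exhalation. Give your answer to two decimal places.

τ = R × C = 8.5 × 19 mL/cmH2O = 8.5 × 0.019 L/cmH2O = 0.1615 s.
Exhaled fraction f = 1 − e^(−t/τ) → t = −τ·ln(1 − f) = −0.1615·ln(0.22) = 0.2445 s.

0.24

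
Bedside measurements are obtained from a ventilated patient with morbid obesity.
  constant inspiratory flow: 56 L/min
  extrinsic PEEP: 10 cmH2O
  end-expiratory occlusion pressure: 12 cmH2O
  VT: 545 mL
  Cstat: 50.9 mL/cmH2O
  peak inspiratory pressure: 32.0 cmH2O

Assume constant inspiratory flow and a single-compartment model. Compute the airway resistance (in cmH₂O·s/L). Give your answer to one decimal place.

10.0

Flow: 56 L/min ÷ 60 = 0.9333 L/s.
Total PEEP = 12 cmH2O (set 10 + intrinsic 2); this is the baseline alveolar pressure.
Equation of motion (constant flow): PIP = Vt/C + R·V̇ + PEEP.
R·V̇ = PIP − Vt/C − PEEP = 32.0 − 545/50.9 − 12 = 32.0 − 10.707 − 12 = 9.293 cmH2O.
R = 9.293 / 0.9333 = 9.957 cmH2O·s/L.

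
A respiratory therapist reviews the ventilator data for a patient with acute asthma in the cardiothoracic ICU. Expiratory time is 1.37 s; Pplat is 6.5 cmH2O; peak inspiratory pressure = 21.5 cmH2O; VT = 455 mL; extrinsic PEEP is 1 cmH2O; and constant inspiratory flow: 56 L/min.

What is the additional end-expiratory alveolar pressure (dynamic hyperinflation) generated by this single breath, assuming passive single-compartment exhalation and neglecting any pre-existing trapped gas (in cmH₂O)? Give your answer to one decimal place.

Flow: 56 L/min ÷ 60 = 0.9333 L/s.
R = (PIP − Pplat)/V̇ = (21.5 − 6.5) / 0.9333 = 15.0/0.9333 = 16.072 cmH2O·s/L.
C = Vt/(Pplat − PEEP) = 455.0 / (6.5 − 1) = 455.0/5.5 = 82.727 mL/cmH2O.
τ = R × C = 16.072 × 0.08273 L/cmH2O = 1.33 s.
Fraction remaining = e^(−Te/τ) = e^(−1.37/1.33) = 0.357; trapped volume = 455.0 × 0.357 = 162.44 mL.
Additional alveolar pressure from trapping ≈ V_trapped / C = 162.44 / 82.727 = 1.964 cmH2O.

2.0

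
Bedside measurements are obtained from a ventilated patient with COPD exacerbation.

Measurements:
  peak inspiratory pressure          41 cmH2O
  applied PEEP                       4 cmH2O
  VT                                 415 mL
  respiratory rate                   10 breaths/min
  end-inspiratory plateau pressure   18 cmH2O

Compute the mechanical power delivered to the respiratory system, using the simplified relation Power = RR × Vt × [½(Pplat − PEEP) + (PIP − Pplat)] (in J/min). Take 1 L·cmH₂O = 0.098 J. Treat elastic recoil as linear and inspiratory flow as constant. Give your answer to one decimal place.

Per-breath work = Vt × [½(Pplat−PEEP) + (PIP−Pplat)] = 0.415 × [0.5×14.0 + 23.0] = 0.415 × 30.0 = 12.45 L·cmH2O.
Power = 10 × 12.45 = 124.5 L·cmH2O/min.
× 0.098 J/(L·cmH2O) → 12.201 J/min.

12.2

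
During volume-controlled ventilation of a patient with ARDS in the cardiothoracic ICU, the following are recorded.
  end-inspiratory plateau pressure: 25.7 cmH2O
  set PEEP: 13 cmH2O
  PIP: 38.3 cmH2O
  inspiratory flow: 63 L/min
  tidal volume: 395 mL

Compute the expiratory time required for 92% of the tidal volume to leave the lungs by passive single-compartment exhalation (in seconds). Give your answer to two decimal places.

Flow: 63 L/min ÷ 60 = 1.05 L/s.
R = (PIP − Pplat)/V̇ = (38.3 − 25.7) / 1.05 = 12.6/1.05 = 12.0 cmH2O·s/L.
C = Vt/(Pplat − PEEP) = 395.0 / (25.7 − 13) = 395.0/12.7 = 31.102 mL/cmH2O.
τ = R × C = 12.0 × 0.0311 L/cmH2O = 0.3732 s.
t = −τ·ln(1 − 0.92) = −0.3732·ln(0.08) = 0.9426 s.

0.94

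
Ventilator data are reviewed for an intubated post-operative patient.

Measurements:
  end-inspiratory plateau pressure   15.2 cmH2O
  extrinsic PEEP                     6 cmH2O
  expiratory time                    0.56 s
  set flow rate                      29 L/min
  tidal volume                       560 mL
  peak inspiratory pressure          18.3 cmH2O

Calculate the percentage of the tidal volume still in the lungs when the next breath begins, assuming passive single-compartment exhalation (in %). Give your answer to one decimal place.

Flow: 29 L/min ÷ 60 = 0.4833 L/s.
R = (PIP − Pplat)/V̇ = (18.3 − 15.2) / 0.4833 = 3.1/0.4833 = 6.414 cmH2O·s/L.
C = Vt/(Pplat − PEEP) = 560.0 / (15.2 − 6) = 560.0/9.2 = 60.87 mL/cmH2O.
τ = R × C = 6.414 × 0.06087 L/cmH2O = 0.3904 s.
Fraction remaining at end-expiration = e^(−Te/τ) = e^(−0.56/0.3904) = 0.2383 → 23.83%.

23.8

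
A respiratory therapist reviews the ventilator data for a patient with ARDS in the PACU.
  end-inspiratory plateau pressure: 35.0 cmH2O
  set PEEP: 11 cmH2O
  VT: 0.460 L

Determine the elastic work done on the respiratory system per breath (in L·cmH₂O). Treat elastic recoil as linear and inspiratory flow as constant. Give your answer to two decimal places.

Elastic work ≈ ½ × (Pplat − PEEP) × Vt = 0.5 × (35.0 − 11) × 0.460 L = 0.5 × 24.0 × 0.460 = 5.52 L·cmH2O.

5.52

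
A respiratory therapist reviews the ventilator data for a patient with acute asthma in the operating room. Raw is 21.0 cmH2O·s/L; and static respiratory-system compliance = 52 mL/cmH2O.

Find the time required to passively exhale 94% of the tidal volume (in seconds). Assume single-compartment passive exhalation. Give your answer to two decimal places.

3.07

τ = R × C = 21.0 × 52 mL/cmH2O = 21.0 × 0.052 L/cmH2O = 1.092 s.
Exhaled fraction f = 1 − e^(−t/τ) → t = −τ·ln(1 − f) = −1.092·ln(0.06) = 3.072 s.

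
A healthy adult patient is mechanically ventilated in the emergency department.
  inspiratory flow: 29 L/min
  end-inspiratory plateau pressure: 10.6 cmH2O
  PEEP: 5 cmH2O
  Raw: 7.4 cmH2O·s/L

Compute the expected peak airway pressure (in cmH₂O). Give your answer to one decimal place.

14.2

Flow: 29 L/min ÷ 60 = 0.4833 L/s.
PIP = Pplat + Raw × flow = 10.6 + 7.4 × 0.4833 = 10.6 + 3.576 = 14.176 cmH2O.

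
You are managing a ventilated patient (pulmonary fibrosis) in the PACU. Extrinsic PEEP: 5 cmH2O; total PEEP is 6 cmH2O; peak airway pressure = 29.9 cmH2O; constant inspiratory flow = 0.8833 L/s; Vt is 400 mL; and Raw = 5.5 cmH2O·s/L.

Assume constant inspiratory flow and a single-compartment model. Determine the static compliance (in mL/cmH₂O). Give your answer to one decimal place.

Total PEEP = 6 cmH2O (set 5 + intrinsic 1); this is the baseline alveolar pressure.
Equation of motion (constant flow): PIP = Vt/C + R·V̇ + PEEP.
Vt/C = PIP − R·V̇ − PEEP = 29.9 − 5.5×0.8833 − 6 = 29.9 − 4.858 − 6 = 19.042 cmH2O.
C = Vt / 19.042 = 400 / 19.042 = 21.006 mL/cmH2O.

21.0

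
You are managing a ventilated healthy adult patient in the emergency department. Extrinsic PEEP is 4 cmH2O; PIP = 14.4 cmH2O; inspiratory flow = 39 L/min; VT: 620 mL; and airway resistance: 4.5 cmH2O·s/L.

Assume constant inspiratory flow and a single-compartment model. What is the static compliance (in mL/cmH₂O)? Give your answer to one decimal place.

Flow: 39 L/min ÷ 60 = 0.65 L/s.
Equation of motion (constant flow): PIP = Vt/C + R·V̇ + PEEP.
Vt/C = PIP − R·V̇ − PEEP = 14.4 − 4.5×0.65 − 4 = 14.4 − 2.925 − 4 = 7.475 cmH2O.
C = Vt / 7.475 = 620 / 7.475 = 82.943 mL/cmH2O.

82.9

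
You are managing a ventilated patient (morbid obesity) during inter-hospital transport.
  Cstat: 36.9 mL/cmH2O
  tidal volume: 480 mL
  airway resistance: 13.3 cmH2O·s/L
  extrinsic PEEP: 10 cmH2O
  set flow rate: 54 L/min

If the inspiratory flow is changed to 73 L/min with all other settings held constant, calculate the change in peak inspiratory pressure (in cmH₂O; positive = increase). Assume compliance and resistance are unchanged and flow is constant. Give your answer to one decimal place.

Flow: 54 L/min ÷ 60 = 0.9 L/s.
New flow: 73 L/min ÷ 60 = 1.2167 L/s.
PIP = Vt/C + R·V̇ + PEEP (constant-flow equation of motion).
Only the resistive term changes: ΔPIP = R × ΔV̇ = 13.3 × (1.2167 − 0.9) = 13.3 × 0.3167 = 4.212 cmH2O.

4.2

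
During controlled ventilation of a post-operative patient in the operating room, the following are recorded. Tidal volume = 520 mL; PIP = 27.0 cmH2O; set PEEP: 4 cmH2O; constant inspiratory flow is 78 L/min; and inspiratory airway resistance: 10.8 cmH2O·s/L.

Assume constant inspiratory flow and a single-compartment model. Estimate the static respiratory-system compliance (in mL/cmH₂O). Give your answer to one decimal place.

Flow: 78 L/min ÷ 60 = 1.3 L/s.
Equation of motion (constant flow): PIP = Vt/C + R·V̇ + PEEP.
Vt/C = PIP − R·V̇ − PEEP = 27.0 − 10.8×1.3 − 4 = 27.0 − 14.04 − 4 = 8.96 cmH2O.
C = Vt / 8.96 = 520 / 8.96 = 58.036 mL/cmH2O.

58.0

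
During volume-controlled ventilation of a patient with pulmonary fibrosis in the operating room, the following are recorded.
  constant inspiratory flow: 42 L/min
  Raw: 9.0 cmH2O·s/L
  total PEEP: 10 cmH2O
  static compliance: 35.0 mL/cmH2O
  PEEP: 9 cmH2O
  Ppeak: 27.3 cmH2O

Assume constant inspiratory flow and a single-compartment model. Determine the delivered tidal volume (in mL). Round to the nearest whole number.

Flow: 42 L/min ÷ 60 = 0.7 L/s.
Total PEEP = 10 cmH2O (set 9 + intrinsic 1); this is the baseline alveolar pressure.
Equation of motion (constant flow): PIP = Vt/C + R·V̇ + PEEP.
Vt/C = PIP − R·V̇ − PEEP = 27.3 − 6.3 − 10 = 11.0 cmH2O.
Vt = C × 11.0 = 35.0 × 11.0 = 385.0 mL.

385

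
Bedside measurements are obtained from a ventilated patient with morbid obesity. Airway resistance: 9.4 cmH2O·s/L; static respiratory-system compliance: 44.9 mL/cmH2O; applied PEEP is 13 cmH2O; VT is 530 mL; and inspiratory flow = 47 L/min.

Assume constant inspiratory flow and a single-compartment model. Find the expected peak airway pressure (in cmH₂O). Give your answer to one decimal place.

32.2

Flow: 47 L/min ÷ 60 = 0.7833 L/s.
Equation of motion (constant flow): PIP = Vt/C + R·V̇ + PEEP.
PIP = 530/44.9 + 9.4×0.7833 + 13 = 11.804 + 7.363 + 13 = 32.167 cmH2O.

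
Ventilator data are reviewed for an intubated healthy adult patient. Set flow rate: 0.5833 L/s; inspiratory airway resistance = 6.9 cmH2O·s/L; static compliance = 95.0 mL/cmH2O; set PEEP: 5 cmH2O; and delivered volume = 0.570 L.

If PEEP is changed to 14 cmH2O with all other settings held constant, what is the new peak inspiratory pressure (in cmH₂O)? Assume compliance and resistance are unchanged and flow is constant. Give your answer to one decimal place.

24.0

PIP = Vt/C + R·V̇ + PEEP (constant-flow equation of motion).
Only the baseline term changes: ΔPIP = ΔPEEP = 14 − 5 = 9.0 cmH2O.
Original PIP = 570/95.0 + 6.9×0.5833 + 5 = 15.025 cmH2O; new PIP = 15.025 + (9.0) = 24.025 cmH2O.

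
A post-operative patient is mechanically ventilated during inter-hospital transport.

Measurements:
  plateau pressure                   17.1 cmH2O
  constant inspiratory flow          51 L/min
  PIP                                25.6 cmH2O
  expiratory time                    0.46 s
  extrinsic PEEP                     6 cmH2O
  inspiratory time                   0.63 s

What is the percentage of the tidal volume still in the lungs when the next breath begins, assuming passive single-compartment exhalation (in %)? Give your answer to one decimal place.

38.5

Flow: 51 L/min ÷ 60 = 0.85 L/s.
Vt = flow × Ti = 0.85 L/s × 0.63 s × 1000 mL/L = 535.5 mL.
R = (PIP − Pplat)/V̇ = (25.6 − 17.1) / 0.85 = 8.5/0.85 = 10.0 cmH2O·s/L.
C = Vt/(Pplat − PEEP) = 535.5 / (17.1 − 6) = 535.5/11.1 = 48.243 mL/cmH2O.
τ = R × C = 10.0 × 0.04824 L/cmH2O = 0.4824 s.
Fraction remaining at end-expiration = e^(−Te/τ) = e^(−0.46/0.4824) = 0.3854 → 38.54%.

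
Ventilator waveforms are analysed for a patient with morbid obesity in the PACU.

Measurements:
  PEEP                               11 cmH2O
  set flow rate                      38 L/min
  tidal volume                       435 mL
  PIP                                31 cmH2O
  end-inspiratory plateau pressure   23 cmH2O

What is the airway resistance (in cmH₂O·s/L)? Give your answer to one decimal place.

12.6

Flow: 38 L/min ÷ 60 = 0.6333 L/s.
Raw = (PIP − Pplat) / flow = (31 − 23) / 0.6333 = 8.0 / 0.6333 = 12.632 cmH2O·s/L.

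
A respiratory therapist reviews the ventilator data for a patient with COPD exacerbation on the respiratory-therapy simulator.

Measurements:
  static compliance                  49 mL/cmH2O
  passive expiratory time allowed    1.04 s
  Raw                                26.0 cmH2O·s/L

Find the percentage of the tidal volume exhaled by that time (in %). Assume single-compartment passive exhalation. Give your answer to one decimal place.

55.8

τ = R × C = 26.0 × 49 mL/cmH2O = 26.0 × 0.049 L/cmH2O = 1.274 s.
Passive exhalation: V(t)/V₀ = e^(−t/τ) = e^(−1.04/1.274) = 0.4421.
Fraction exhaled = 1 − 0.4421 = 0.5579 → 55.79%.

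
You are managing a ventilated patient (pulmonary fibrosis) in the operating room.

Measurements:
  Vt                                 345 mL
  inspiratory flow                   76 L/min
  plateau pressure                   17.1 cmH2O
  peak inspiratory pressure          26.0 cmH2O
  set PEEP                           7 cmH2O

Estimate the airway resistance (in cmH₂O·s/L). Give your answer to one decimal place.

Flow: 76 L/min ÷ 60 = 1.2667 L/s.
Raw = (PIP − Pplat) / flow = (26.0 − 17.1) / 1.2667 = 8.9 / 1.2667 = 7.026 cmH2O·s/L.

7.0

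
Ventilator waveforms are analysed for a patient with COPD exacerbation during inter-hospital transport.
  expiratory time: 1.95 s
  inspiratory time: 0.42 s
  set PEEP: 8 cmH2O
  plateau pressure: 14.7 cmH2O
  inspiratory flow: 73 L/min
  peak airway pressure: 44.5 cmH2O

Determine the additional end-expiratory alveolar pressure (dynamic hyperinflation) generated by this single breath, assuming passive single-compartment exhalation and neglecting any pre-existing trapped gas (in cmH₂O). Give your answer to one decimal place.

2.4

Flow: 73 L/min ÷ 60 = 1.2167 L/s.
Vt = flow × Ti = 1.2167 L/s × 0.42 s × 1000 mL/L = 511.01 mL.
R = (PIP − Pplat)/V̇ = (44.5 − 14.7) / 1.2167 = 29.8/1.2167 = 24.492 cmH2O·s/L.
C = Vt/(Pplat − PEEP) = 511.01 / (14.7 − 8) = 511.01/6.7 = 76.27 mL/cmH2O.
τ = R × C = 24.492 × 0.07627 L/cmH2O = 1.868 s.
Fraction remaining = e^(−Te/τ) = e^(−1.95/1.868) = 0.3521; trapped volume = 511.01 × 0.3521 = 179.93 mL.
Additional alveolar pressure from trapping ≈ V_trapped / C = 179.93 / 76.27 = 2.359 cmH2O.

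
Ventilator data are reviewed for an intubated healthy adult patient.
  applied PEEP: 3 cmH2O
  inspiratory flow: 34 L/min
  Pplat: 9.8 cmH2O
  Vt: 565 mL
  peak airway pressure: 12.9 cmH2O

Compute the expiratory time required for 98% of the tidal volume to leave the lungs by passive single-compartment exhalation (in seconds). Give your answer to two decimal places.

1.78

Flow: 34 L/min ÷ 60 = 0.5667 L/s.
R = (PIP − Pplat)/V̇ = (12.9 − 9.8) / 0.5667 = 3.1/0.5667 = 5.47 cmH2O·s/L.
C = Vt/(Pplat − PEEP) = 565.0 / (9.8 − 3) = 565.0/6.8 = 83.088 mL/cmH2O.
τ = R × C = 5.47 × 0.08309 L/cmH2O = 0.4545 s.
t = −τ·ln(1 − 0.98) = −0.4545·ln(0.02) = 1.778 s.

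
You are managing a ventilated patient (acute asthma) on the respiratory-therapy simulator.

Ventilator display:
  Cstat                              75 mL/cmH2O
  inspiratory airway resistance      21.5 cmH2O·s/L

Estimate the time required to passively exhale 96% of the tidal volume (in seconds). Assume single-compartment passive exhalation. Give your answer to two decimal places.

5.19

τ = R × C = 21.5 × 75 mL/cmH2O = 21.5 × 0.075 L/cmH2O = 1.613 s.
Exhaled fraction f = 1 − e^(−t/τ) → t = −τ·ln(1 − f) = −1.613·ln(0.04) = 5.192 s.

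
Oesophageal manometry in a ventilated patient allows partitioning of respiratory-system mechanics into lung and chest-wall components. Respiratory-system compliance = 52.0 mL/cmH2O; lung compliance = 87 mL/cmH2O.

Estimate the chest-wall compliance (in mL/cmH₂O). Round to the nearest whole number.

129

1/Ccw = 1/Crs − 1/CL.
1/Ccw = 1/52.0 − 1/87 = 0.007737.
Ccw = 129.25 mL/cmH2O.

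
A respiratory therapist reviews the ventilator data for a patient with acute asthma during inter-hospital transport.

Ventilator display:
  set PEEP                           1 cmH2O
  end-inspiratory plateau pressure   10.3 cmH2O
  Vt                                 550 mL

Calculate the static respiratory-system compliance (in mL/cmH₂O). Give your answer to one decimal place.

Cstat = Vt / (Pplat − PEEP) = 550 / (10.3 − 1) = 550 / 9.3 = 59.14 mL/cmH2O.

59.1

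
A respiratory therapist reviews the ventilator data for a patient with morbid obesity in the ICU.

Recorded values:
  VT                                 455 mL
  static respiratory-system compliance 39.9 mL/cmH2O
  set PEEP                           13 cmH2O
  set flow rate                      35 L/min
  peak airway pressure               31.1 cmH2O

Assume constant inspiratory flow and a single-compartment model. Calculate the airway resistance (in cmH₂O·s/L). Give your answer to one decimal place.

11.5

Flow: 35 L/min ÷ 60 = 0.5833 L/s.
Equation of motion (constant flow): PIP = Vt/C + R·V̇ + PEEP.
R·V̇ = PIP − Vt/C − PEEP = 31.1 − 455/39.9 − 13 = 31.1 − 11.404 − 13 = 6.696 cmH2O.
R = 6.696 / 0.5833 = 11.48 cmH2O·s/L.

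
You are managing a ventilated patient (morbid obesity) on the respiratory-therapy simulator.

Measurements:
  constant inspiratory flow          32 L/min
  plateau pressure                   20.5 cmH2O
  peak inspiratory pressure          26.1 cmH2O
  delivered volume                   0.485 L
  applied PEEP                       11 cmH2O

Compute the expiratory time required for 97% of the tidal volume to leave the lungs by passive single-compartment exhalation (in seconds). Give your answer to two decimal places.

1.88

Flow: 32 L/min ÷ 60 = 0.5333 L/s.
R = (PIP − Pplat)/V̇ = (26.1 − 20.5) / 0.5333 = 5.6/0.5333 = 10.501 cmH2O·s/L.
C = Vt/(Pplat − PEEP) = 485.0 / (20.5 − 11) = 485.0/9.5 = 51.053 mL/cmH2O.
τ = R × C = 10.501 × 0.05105 L/cmH2O = 0.5361 s.
t = −τ·ln(1 − 0.97) = −0.5361·ln(0.03) = 1.88 s.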